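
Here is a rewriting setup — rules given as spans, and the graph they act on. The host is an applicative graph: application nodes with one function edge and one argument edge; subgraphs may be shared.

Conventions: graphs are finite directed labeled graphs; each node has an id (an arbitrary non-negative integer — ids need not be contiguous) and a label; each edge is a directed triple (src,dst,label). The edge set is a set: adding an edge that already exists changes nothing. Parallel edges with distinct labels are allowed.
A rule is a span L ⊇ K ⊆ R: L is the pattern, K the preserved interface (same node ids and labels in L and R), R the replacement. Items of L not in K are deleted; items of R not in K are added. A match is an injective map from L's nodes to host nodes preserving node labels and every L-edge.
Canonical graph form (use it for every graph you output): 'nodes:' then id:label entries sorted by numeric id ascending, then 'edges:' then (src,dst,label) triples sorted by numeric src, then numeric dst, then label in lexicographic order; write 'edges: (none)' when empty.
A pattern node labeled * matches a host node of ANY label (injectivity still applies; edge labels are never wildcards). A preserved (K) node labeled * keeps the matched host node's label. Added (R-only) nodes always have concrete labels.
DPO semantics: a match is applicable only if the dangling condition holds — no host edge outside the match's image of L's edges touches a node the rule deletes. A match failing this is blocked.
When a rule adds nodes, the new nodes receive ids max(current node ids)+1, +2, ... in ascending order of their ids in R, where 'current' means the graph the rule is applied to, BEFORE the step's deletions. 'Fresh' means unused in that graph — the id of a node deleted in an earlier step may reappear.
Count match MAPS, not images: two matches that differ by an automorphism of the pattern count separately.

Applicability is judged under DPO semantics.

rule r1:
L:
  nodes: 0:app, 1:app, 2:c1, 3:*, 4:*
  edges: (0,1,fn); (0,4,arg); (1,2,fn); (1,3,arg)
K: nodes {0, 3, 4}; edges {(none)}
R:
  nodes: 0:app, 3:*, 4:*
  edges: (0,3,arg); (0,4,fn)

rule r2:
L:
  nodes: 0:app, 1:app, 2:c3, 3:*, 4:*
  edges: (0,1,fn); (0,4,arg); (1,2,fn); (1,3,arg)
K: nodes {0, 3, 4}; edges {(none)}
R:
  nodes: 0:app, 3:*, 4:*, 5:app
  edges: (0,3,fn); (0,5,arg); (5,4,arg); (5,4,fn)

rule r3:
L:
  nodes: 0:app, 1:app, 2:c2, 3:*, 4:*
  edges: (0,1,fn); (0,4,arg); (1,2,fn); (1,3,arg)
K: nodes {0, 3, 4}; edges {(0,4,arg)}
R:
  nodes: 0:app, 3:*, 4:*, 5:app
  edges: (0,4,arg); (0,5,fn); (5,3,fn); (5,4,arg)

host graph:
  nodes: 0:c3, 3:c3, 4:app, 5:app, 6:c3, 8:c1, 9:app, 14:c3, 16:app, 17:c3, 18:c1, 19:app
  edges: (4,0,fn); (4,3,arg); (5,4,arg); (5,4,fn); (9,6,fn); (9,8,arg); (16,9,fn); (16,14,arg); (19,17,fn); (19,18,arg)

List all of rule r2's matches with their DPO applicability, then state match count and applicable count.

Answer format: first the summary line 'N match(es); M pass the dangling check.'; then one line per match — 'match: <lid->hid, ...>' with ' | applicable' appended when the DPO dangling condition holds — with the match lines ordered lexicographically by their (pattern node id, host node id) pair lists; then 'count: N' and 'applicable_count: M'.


1 match(es); 1 pass the dangling check.
match: 0->16, 1->9, 2->6, 3->8, 4->14 | applicable
count: 1
applicable_count: 1


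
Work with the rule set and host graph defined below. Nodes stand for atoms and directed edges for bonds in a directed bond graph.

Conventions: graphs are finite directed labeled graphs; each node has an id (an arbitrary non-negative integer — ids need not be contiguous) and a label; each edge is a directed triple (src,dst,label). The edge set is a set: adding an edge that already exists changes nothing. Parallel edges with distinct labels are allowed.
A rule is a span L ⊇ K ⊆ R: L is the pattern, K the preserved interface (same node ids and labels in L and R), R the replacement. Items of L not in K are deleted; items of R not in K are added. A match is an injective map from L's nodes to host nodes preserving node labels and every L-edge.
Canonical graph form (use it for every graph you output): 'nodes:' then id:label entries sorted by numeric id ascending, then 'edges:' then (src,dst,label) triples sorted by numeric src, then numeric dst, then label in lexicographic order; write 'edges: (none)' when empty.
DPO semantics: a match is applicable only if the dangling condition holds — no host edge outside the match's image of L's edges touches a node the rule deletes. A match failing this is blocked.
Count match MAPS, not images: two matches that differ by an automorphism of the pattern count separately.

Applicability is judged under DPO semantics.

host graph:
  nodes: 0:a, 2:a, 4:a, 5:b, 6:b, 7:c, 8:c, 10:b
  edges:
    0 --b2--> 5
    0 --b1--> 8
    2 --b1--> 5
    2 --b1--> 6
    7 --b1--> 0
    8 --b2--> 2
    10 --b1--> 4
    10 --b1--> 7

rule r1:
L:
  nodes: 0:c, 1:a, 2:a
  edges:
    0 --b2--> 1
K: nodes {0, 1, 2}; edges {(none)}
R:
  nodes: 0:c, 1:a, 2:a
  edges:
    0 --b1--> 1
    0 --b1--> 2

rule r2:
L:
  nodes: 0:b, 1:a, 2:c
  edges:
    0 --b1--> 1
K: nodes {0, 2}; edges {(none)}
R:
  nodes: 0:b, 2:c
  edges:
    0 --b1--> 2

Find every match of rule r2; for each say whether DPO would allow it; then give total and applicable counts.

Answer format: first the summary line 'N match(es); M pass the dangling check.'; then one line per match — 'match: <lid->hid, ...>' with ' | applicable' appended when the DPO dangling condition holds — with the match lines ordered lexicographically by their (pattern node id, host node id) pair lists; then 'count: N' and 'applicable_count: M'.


2 match(es); 2 pass the dangling check.
match: 0->10, 1->4, 2->7 | applicable
match: 0->10, 1->4, 2->8 | applicable
count: 2
applicable_count: 2


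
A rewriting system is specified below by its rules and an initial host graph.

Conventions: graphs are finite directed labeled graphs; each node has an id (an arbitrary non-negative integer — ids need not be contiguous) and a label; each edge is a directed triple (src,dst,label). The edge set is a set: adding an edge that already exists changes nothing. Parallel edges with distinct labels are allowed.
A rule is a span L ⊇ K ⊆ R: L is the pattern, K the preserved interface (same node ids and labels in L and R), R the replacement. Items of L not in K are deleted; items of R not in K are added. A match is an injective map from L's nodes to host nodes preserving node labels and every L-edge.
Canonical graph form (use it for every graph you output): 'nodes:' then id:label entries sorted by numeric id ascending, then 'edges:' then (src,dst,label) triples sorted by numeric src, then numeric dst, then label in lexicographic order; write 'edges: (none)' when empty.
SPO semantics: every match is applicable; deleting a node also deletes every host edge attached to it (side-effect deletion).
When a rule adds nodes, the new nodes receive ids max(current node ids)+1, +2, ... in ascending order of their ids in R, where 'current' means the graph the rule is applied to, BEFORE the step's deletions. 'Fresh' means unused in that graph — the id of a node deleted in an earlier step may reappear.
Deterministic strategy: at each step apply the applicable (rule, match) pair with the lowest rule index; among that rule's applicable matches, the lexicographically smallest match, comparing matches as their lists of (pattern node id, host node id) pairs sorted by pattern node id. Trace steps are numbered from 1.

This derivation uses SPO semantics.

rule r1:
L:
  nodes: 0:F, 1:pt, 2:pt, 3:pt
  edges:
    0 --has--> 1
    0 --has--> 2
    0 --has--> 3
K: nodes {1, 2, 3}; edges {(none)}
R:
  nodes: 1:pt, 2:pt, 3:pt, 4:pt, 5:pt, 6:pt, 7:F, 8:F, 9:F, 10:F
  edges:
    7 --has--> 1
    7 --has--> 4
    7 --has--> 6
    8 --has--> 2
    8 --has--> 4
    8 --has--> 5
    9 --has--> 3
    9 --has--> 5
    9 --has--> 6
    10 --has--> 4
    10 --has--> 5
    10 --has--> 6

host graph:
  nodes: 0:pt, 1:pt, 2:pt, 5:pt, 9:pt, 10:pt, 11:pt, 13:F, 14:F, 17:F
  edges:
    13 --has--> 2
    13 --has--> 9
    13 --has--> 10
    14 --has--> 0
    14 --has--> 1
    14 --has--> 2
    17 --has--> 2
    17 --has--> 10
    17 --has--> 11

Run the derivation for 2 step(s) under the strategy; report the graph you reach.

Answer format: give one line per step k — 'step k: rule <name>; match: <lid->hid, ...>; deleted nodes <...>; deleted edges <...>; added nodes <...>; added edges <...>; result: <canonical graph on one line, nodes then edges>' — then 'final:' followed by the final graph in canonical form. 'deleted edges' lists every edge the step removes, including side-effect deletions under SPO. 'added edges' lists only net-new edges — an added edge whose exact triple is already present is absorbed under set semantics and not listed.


step 1: rule r1; match: 0->13, 1->2, 2->9, 3->10; deleted nodes 13; deleted edges (13,2,has); (13,9,has); (13,10,has); added nodes 18, 19, 20, 21, 22, 23, 24; added edges (21,2,has); (21,18,has); (21,20,has); (22,9,has); (22,18,has); (22,19,has); (23,10,has); (23,19,has); (23,20,has); (24,18,has); (24,19,has); (24,20,has); result: nodes: 0:pt, 1:pt, 2:pt, 5:pt, 9:pt, 10:pt, 11:pt, 14:F, 17:F, 18:pt, 19:pt, 20:pt, 21:F, 22:F, 23:F, 24:F edges: (14,0,has); (14,1,has); (14,2,has); (17,2,has); (17,10,has); (17,11,has); (21,2,has); (21,18,has); (21,20,has); (22,9,has); (22,18,has); (22,19,has); (23,10,has); (23,19,has); (23,20,has); (24,18,has); (24,19,has); (24,20,has)
step 2: rule r1; match: 0->14, 1->0, 2->1, 3->2; deleted nodes 14; deleted edges (14,0,has); (14,1,has); (14,2,has); added nodes 25, 26, 27, 28, 29, 30, 31; added edges (28,0,has); (28,25,has); (28,27,has); (29,1,has); (29,25,has); (29,26,has); (30,2,has); (30,26,has); (30,27,has); (31,25,has); (31,26,has); (31,27,has); result: nodes: 0:pt, 1:pt, 2:pt, 5:pt, 9:pt, 10:pt, 11:pt, 17:F, 18:pt, 19:pt, 20:pt, 21:F, 22:F, 23:F, 24:F, 25:pt, 26:pt, 27:pt, 28:F, 29:F, 30:F, 31:F edges: (17,2,has); (17,10,has); (17,11,has); (21,2,has); (21,18,has); (21,20,has); (22,9,has); (22,18,has); (22,19,has); (23,10,has); (23,19,has); (23,20,has); (24,18,has); (24,19,has); (24,20,has); (28,0,has); (28,25,has); (28,27,has); (29,1,has); (29,25,has); (29,26,has); (30,2,has); (30,26,has); (30,27,has); (31,25,has); (31,26,has); (31,27,has)
final:
nodes: 0:pt, 1:pt, 2:pt, 5:pt, 9:pt, 10:pt, 11:pt, 17:F, 18:pt, 19:pt, 20:pt, 21:F, 22:F, 23:F, 24:F, 25:pt, 26:pt, 27:pt, 28:F, 29:F, 30:F, 31:F
edges: (17,2,has); (17,10,has); (17,11,has); (21,2,has); (21,18,has); (21,20,has); (22,9,has); (22,18,has); (22,19,has); (23,10,has); (23,19,has); (23,20,has); (24,18,has); (24,19,has); (24,20,has); (28,0,has); (28,25,has); (28,27,has); (29,1,has); (29,25,has); (29,26,has); (30,2,has); (30,26,has); (30,27,has); (31,25,has); (31,26,has); (31,27,has)


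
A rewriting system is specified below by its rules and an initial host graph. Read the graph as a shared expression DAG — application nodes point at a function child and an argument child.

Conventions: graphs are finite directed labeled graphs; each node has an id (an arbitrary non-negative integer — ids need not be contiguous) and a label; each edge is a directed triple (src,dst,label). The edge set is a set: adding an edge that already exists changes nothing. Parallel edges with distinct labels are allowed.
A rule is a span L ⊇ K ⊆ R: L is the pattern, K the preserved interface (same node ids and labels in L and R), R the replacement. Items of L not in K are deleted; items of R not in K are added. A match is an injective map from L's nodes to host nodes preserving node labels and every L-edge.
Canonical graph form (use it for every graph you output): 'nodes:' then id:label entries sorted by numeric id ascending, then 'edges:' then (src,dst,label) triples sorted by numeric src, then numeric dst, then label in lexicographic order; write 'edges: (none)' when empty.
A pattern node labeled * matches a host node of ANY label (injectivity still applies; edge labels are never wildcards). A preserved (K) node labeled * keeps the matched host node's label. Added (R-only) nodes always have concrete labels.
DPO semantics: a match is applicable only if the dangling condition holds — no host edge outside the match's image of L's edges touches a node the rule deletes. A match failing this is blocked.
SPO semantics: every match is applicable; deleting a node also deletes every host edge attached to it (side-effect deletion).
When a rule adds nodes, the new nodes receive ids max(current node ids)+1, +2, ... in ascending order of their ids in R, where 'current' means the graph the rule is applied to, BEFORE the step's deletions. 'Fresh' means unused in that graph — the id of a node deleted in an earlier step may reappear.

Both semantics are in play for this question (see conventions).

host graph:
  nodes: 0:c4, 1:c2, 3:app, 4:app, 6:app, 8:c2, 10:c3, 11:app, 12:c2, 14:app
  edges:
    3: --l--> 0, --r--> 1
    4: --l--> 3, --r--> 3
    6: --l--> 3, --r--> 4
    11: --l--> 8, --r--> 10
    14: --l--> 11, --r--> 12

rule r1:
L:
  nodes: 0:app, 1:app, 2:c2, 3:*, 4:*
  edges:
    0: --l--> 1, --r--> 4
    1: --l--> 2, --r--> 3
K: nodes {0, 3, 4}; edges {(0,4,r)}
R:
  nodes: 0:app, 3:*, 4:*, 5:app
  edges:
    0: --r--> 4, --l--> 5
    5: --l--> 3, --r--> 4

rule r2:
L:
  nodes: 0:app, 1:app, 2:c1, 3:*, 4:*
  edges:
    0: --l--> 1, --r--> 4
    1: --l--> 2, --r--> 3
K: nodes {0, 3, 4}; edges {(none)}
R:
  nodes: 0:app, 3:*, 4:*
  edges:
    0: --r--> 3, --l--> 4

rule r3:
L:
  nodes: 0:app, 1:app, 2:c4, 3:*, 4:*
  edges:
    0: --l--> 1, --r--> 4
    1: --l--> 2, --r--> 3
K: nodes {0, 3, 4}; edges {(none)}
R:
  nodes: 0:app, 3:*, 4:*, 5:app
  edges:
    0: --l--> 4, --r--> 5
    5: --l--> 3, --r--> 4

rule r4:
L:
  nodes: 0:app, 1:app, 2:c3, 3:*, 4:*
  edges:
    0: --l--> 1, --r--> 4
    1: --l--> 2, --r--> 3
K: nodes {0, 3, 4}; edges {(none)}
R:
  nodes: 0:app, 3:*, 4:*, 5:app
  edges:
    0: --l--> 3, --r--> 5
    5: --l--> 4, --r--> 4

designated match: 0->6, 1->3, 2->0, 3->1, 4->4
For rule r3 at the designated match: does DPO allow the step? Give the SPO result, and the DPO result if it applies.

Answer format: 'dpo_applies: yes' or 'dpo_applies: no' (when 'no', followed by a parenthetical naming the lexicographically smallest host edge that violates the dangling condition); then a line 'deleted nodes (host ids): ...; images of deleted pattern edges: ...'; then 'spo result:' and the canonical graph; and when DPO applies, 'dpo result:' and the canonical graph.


dpo_applies: no
(the rule deletes node 3, which keeps host edge (4,3,l) outside the match image — the dangling condition fails, DPO blocks; SPO proceeds and side-deletes such edges)
deleted nodes (host ids): 0, 3; images of deleted pattern edges: (3,0,l); (3,1,r); (6,3,l); (6,4,r)
spo result:
nodes: 1:c2, 4:app, 6:app, 8:c2, 10:c3, 11:app, 12:c2, 14:app, 15:app
edges: (6,4,l); (6,15,r); (11,8,l); (11,10,r); (14,11,l); (14,12,r); (15,1,l); (15,4,r)


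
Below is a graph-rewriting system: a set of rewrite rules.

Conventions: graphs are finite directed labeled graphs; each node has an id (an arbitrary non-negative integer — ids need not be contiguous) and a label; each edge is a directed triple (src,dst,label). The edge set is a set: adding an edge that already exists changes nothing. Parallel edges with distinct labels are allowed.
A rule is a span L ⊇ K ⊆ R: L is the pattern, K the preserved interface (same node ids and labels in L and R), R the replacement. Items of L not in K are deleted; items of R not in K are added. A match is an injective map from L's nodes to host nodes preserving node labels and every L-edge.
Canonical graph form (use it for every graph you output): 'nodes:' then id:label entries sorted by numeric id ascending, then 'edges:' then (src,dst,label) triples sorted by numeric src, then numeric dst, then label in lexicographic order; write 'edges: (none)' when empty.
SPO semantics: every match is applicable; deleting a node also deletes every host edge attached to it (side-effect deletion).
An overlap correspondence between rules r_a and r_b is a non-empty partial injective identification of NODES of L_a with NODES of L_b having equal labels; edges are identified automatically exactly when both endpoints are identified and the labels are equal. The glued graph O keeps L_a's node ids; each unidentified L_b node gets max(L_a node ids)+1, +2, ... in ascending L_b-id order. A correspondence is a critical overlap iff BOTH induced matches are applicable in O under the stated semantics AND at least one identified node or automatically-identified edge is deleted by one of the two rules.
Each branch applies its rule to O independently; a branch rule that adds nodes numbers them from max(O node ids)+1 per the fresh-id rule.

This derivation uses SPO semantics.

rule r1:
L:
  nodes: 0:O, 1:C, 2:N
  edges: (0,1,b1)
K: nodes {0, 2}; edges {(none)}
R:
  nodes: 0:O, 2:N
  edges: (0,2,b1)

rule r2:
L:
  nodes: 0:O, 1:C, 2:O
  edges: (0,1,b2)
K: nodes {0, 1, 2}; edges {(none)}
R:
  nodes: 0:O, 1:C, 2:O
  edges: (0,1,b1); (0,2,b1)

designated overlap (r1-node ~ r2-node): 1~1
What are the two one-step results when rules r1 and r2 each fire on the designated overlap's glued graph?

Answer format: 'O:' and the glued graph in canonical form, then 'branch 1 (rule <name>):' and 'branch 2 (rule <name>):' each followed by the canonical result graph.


O:
nodes: 0:O, 1:C, 2:N, 3:O, 4:O
edges: (0,1,b1); (3,1,b2)
branch 1 (rule r1):
nodes: 0:O, 2:N, 3:O, 4:O
edges: (0,2,b1)
branch 2 (rule r2):
nodes: 0:O, 1:C, 2:N, 3:O, 4:O
edges: (0,1,b1); (3,1,b1); (3,4,b1)


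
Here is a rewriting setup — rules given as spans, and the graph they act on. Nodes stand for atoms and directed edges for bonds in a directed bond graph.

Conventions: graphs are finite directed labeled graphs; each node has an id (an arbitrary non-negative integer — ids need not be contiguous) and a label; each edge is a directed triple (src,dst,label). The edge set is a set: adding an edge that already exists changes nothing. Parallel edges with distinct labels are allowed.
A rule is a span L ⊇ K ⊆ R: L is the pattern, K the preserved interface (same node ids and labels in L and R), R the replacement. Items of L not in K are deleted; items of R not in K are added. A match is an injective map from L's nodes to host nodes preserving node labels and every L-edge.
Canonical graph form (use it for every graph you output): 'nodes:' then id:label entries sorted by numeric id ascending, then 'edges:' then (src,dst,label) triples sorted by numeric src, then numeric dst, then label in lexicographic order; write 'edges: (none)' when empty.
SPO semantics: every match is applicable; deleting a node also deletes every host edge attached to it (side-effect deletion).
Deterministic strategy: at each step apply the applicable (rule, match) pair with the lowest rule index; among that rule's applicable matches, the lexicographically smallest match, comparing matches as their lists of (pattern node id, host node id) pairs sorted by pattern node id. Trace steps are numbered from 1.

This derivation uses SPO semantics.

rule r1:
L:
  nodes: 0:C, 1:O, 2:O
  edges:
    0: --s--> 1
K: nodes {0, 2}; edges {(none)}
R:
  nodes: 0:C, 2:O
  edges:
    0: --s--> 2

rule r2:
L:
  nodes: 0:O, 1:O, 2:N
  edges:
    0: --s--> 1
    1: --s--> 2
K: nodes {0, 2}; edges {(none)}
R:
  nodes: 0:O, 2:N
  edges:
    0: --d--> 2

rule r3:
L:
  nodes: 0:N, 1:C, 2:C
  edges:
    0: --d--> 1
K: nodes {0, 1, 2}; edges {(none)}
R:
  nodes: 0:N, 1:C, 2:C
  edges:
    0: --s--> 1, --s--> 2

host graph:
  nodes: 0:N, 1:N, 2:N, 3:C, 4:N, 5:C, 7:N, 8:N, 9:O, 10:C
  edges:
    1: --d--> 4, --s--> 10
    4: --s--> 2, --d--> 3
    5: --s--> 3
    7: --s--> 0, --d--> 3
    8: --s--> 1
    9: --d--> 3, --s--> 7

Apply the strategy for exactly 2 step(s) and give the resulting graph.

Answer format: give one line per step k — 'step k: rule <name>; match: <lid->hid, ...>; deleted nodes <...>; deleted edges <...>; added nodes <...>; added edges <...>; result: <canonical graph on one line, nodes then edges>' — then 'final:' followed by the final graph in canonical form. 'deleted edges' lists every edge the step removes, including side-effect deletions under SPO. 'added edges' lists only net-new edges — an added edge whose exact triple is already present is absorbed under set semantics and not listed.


step 1: rule r3; match: 0->4, 1->3, 2->5; deleted nodes (none); deleted edges (4,3,d); added nodes (none); added edges (4,3,s); (4,5,s); result: nodes: 0:N, 1:N, 2:N, 3:C, 4:N, 5:C, 7:N, 8:N, 9:O, 10:C edges: (1,4,d); (1,10,s); (4,2,s); (4,3,s); (4,5,s); (5,3,s); (7,0,s); (7,3,d); (8,1,s); (9,3,d); (9,7,s)
step 2: rule r3; match: 0->7, 1->3, 2->5; deleted nodes (none); deleted edges (7,3,d); added nodes (none); added edges (7,3,s); (7,5,s); result: nodes: 0:N, 1:N, 2:N, 3:C, 4:N, 5:C, 7:N, 8:N, 9:O, 10:C edges: (1,4,d); (1,10,s); (4,2,s); (4,3,s); (4,5,s); (5,3,s); (7,0,s); (7,3,s); (7,5,s); (8,1,s); (9,3,d); (9,7,s)
final:
nodes: 0:N, 1:N, 2:N, 3:C, 4:N, 5:C, 7:N, 8:N, 9:O, 10:C
edges: (1,4,d); (1,10,s); (4,2,s); (4,3,s); (4,5,s); (5,3,s); (7,0,s); (7,3,s); (7,5,s); (8,1,s); (9,3,d); (9,7,s)


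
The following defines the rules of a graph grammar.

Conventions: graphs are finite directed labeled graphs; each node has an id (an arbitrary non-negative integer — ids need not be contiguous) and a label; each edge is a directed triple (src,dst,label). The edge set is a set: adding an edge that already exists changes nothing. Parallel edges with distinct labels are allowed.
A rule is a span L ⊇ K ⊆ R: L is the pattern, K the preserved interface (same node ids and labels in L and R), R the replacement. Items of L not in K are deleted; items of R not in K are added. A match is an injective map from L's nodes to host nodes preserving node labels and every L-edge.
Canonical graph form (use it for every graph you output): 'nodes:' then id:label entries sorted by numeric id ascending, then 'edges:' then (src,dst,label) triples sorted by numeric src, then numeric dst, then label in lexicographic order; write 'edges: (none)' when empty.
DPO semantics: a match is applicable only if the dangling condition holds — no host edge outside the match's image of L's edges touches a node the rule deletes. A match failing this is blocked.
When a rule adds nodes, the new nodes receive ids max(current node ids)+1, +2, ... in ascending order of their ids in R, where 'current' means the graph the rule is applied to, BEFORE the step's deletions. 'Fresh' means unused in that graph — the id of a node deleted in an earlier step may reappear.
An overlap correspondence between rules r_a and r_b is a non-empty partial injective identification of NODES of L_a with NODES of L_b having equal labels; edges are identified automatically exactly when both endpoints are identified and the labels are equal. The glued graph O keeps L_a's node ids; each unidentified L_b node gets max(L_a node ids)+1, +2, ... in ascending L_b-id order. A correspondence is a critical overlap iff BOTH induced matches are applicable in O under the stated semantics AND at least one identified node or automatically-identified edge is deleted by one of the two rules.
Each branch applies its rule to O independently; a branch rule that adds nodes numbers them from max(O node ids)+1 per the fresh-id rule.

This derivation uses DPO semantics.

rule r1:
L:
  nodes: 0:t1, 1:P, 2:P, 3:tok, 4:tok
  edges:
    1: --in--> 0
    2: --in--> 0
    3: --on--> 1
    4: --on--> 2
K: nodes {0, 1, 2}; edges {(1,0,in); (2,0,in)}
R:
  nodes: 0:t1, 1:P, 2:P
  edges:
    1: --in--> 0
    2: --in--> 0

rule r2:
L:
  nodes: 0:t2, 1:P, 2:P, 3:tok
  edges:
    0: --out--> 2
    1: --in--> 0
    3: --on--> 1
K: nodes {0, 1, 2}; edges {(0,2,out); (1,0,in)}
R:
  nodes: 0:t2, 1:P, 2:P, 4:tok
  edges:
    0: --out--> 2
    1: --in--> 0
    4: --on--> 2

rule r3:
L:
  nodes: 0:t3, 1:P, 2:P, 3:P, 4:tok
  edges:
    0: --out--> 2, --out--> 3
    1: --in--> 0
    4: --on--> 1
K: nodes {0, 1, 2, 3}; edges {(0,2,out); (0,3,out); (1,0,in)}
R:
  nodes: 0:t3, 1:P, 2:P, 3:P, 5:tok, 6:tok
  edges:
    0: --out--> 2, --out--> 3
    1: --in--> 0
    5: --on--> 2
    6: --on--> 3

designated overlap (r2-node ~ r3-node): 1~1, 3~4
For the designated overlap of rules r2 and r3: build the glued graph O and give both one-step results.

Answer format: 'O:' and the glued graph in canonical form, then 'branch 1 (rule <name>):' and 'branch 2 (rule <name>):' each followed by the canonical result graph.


O:
nodes: 0:t2, 1:P, 2:P, 3:tok, 4:t3, 5:P, 6:P
edges: (0,2,out); (1,0,in); (1,4,in); (3,1,on); (4,5,out); (4,6,out)
branch 1 (rule r2):
nodes: 0:t2, 1:P, 2:P, 4:t3, 5:P, 6:P, 7:tok
edges: (0,2,out); (1,0,in); (1,4,in); (4,5,out); (4,6,out); (7,2,on)
branch 2 (rule r3):
nodes: 0:t2, 1:P, 2:P, 4:t3, 5:P, 6:P, 7:tok, 8:tok
edges: (0,2,out); (1,0,in); (1,4,in); (4,5,out); (4,6,out); (7,5,on); (8,6,on)


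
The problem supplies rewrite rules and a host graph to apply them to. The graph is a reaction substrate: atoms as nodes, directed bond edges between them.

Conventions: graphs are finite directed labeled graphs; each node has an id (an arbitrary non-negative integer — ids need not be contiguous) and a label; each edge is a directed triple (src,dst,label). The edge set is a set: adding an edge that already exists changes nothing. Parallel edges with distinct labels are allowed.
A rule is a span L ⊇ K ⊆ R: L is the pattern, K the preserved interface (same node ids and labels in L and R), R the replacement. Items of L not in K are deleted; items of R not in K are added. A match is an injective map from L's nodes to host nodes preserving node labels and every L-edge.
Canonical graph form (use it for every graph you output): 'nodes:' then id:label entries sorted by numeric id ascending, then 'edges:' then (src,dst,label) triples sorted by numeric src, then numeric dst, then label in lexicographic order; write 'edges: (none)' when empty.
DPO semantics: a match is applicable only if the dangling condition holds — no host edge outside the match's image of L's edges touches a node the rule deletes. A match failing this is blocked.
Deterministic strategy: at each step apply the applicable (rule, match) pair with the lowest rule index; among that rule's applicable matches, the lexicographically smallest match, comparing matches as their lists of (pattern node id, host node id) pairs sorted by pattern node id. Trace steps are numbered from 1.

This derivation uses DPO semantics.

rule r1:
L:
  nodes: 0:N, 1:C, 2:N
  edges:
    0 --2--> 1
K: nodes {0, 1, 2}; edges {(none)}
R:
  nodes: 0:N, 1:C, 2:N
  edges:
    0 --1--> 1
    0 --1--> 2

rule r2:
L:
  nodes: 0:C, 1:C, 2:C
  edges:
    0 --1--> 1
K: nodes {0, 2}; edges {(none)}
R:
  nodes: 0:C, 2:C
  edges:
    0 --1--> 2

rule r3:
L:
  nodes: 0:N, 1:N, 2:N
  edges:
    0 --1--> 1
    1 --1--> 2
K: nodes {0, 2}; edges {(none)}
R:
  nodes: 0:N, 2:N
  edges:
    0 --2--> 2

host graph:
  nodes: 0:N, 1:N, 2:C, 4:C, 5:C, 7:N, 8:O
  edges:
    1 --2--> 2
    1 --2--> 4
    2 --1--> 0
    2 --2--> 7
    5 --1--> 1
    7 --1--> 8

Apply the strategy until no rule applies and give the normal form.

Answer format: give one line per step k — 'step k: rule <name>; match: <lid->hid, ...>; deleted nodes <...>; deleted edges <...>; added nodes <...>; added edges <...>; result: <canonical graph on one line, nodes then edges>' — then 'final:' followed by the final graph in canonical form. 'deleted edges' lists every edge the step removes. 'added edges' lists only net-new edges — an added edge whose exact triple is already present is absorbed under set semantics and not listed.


step 1: rule r1; match: 0->1, 1->2, 2->0; deleted nodes (none); deleted edges (1,2,2); added nodes (none); added edges (1,0,1); (1,2,1); result: nodes: 0:N, 1:N, 2:C, 4:C, 5:C, 7:N, 8:O edges: (1,0,1); (1,2,1); (1,4,2); (2,0,1); (2,7,2); (5,1,1); (7,8,1)
step 2: rule r1; match: 0->1, 1->4, 2->0; deleted nodes (none); deleted edges (1,4,2); added nodes (none); added edges (1,4,1); result: nodes: 0:N, 1:N, 2:C, 4:C, 5:C, 7:N, 8:O edges: (1,0,1); (1,2,1); (1,4,1); (2,0,1); (2,7,2); (5,1,1); (7,8,1)
final:
nodes: 0:N, 1:N, 2:C, 4:C, 5:C, 7:N, 8:O
edges: (1,0,1); (1,2,1); (1,4,1); (2,0,1); (2,7,2); (5,1,1); (7,8,1)


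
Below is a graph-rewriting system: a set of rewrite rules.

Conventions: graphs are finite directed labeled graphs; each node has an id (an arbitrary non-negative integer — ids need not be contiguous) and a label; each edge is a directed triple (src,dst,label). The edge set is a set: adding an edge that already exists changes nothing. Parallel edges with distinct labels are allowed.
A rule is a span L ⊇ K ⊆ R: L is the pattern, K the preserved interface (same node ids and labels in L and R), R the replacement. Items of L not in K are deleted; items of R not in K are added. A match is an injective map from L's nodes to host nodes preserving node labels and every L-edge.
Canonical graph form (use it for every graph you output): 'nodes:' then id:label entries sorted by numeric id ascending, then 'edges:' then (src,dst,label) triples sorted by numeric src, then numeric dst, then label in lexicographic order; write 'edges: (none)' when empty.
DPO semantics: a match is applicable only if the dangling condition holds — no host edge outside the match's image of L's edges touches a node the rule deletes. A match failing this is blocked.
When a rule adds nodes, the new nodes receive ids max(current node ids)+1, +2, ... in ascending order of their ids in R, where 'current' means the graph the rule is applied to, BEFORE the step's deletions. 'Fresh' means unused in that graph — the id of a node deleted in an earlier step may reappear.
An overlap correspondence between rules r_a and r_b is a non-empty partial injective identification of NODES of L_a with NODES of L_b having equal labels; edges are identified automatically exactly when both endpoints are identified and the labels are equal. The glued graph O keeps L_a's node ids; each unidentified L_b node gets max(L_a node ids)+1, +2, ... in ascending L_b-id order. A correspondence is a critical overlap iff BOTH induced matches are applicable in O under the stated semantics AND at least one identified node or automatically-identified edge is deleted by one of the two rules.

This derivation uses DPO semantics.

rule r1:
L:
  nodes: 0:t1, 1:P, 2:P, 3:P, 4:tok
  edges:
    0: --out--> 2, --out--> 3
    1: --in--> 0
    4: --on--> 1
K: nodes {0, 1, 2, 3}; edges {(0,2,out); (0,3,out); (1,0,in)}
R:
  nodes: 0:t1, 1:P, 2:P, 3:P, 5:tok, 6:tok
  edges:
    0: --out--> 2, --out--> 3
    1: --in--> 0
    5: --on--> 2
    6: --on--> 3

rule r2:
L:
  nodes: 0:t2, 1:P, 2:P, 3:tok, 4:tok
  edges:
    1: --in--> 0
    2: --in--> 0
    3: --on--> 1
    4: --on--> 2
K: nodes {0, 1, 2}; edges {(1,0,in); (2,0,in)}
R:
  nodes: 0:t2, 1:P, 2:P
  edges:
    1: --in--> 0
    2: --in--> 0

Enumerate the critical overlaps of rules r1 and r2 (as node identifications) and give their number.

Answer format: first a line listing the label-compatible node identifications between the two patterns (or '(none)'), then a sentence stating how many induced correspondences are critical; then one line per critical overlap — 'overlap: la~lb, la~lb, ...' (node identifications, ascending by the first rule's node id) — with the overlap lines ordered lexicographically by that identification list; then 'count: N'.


label-compatible node identifications between L(r1) and L(r2): 1~1, 1~2, 2~1, 2~2, 3~1, 3~2, 4~3, 4~4
6 of the induced correspondences are critical overlaps of r1 and r2.
overlap: 1~1, 2~2, 4~3
overlap: 1~1, 3~2, 4~3
overlap: 1~1, 4~3
overlap: 1~2, 2~1, 4~4
overlap: 1~2, 3~1, 4~4
overlap: 1~2, 4~4
count: 6


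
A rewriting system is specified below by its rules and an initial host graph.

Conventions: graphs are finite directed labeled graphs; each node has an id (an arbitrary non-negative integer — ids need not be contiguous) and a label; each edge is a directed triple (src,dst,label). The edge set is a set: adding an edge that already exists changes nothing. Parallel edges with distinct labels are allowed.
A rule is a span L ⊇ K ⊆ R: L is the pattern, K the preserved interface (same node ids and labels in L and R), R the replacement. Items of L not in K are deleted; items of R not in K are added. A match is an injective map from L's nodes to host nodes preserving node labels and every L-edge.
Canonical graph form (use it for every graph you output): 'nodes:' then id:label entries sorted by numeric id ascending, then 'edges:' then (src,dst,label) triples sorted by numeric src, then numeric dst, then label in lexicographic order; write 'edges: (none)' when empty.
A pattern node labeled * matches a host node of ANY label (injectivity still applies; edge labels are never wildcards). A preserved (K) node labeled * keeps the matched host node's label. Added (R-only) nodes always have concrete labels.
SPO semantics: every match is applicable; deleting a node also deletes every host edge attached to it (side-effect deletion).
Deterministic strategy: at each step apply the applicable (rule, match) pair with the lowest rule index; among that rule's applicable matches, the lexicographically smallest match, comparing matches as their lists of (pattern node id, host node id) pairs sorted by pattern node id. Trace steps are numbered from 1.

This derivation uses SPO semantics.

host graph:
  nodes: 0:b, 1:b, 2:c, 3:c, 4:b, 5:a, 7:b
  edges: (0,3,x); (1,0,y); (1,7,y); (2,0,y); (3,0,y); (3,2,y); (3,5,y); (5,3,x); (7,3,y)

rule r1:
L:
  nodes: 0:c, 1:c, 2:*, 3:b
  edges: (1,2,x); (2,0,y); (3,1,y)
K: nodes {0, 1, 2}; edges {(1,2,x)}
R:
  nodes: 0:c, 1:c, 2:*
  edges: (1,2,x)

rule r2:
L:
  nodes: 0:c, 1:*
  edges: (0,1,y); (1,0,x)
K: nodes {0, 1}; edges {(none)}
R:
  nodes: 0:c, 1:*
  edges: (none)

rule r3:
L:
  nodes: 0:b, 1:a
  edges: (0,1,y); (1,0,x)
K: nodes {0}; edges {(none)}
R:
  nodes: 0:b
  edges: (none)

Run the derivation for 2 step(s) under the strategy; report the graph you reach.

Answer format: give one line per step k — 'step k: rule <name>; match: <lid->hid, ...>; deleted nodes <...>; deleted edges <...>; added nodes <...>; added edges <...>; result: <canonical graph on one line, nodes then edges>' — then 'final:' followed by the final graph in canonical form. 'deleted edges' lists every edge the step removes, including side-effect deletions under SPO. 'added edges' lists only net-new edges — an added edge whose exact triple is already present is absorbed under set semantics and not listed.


step 1: rule r2; match: 0->3, 1->0; deleted nodes (none); deleted edges (0,3,x); (3,0,y); added nodes (none); added edges (none); result: nodes: 0:b, 1:b, 2:c, 3:c, 4:b, 5:a, 7:b edges: (1,0,y); (1,7,y); (2,0,y); (3,2,y); (3,5,y); (5,3,x); (7,3,y)
step 2: rule r2; match: 0->3, 1->5; deleted nodes (none); deleted edges (3,5,y); (5,3,x); added nodes (none); added edges (none); result: nodes: 0:b, 1:b, 2:c, 3:c, 4:b, 5:a, 7:b edges: (1,0,y); (1,7,y); (2,0,y); (3,2,y); (7,3,y)
final:
nodes: 0:b, 1:b, 2:c, 3:c, 4:b, 5:a, 7:b
edges: (1,0,y); (1,7,y); (2,0,y); (3,2,y); (7,3,y)


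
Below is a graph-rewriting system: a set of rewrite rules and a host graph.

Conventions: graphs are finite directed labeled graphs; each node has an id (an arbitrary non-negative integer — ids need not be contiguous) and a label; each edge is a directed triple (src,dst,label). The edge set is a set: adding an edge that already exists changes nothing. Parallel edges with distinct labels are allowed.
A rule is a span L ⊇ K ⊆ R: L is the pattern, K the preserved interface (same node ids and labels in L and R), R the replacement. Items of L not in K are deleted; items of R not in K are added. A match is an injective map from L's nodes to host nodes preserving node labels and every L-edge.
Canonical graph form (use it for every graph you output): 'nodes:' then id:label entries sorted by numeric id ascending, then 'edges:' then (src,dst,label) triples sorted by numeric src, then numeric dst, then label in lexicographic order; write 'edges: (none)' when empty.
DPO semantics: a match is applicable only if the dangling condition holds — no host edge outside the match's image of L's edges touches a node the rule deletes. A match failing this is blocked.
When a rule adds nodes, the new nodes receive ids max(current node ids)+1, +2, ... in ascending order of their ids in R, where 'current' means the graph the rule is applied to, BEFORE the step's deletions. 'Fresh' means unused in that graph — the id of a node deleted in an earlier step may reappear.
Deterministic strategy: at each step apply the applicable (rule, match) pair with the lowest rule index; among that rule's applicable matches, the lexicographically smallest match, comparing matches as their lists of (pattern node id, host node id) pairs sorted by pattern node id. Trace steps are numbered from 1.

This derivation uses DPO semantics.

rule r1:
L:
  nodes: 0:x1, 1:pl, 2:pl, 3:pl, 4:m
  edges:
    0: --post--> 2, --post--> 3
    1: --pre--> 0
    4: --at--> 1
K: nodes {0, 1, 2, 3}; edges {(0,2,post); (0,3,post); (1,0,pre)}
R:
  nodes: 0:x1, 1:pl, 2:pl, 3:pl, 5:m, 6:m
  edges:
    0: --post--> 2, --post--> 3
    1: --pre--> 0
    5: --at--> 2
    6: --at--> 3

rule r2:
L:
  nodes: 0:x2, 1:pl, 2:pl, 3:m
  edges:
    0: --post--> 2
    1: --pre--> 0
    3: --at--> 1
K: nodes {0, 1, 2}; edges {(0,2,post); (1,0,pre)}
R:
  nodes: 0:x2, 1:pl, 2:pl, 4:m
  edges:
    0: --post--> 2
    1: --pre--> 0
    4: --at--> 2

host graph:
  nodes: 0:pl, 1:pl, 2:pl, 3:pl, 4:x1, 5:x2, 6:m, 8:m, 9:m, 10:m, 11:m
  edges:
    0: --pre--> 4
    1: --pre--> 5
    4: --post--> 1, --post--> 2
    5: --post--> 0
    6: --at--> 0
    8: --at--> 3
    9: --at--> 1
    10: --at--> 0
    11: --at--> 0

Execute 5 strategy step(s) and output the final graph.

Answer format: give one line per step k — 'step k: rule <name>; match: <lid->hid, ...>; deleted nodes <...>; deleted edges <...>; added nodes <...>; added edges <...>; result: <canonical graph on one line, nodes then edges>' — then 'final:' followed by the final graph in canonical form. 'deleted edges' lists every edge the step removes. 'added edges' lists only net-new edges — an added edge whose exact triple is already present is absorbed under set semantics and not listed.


step 1: rule r1; match: 0->4, 1->0, 2->1, 3->2, 4->6; deleted nodes 6; deleted edges (6,0,at); added nodes 12, 13; added edges (12,1,at); (13,2,at); result: nodes: 0:pl, 1:pl, 2:pl, 3:pl, 4:x1, 5:x2, 8:m, 9:m, 10:m, 11:m, 12:m, 13:m edges: (0,4,pre); (1,5,pre); (4,1,post); (4,2,post); (5,0,post); (8,3,at); (9,1,at); (10,0,at); (11,0,at); (12,1,at); (13,2,at)
step 2: rule r1; match: 0->4, 1->0, 2->1, 3->2, 4->10; deleted nodes 10; deleted edges (10,0,at); added nodes 14, 15; added edges (14,1,at); (15,2,at); result: nodes: 0:pl, 1:pl, 2:pl, 3:pl, 4:x1, 5:x2, 8:m, 9:m, 11:m, 12:m, 13:m, 14:m, 15:m edges: (0,4,pre); (1,5,pre); (4,1,post); (4,2,post); (5,0,post); (8,3,at); (9,1,at); (11,0,at); (12,1,at); (13,2,at); (14,1,at); (15,2,at)
step 3: rule r1; match: 0->4, 1->0, 2->1, 3->2, 4->11; deleted nodes 11; deleted edges (11,0,at); added nodes 16, 17; added edges (16,1,at); (17,2,at); result: nodes: 0:pl, 1:pl, 2:pl, 3:pl, 4:x1, 5:x2, 8:m, 9:m, 12:m, 13:m, 14:m, 15:m, 16:m, 17:m edges: (0,4,pre); (1,5,pre); (4,1,post); (4,2,post); (5,0,post); (8,3,at); (9,1,at); (12,1,at); (13,2,at); (14,1,at); (15,2,at); (16,1,at); (17,2,at)
step 4: rule r2; match: 0->5, 1->1, 2->0, 3->9; deleted nodes 9; deleted edges (9,1,at); added nodes 18; added edges (18,0,at); result: nodes: 0:pl, 1:pl, 2:pl, 3:pl, 4:x1, 5:x2, 8:m, 12:m, 13:m, 14:m, 15:m, 16:m, 17:m, 18:m edges: (0,4,pre); (1,5,pre); (4,1,post); (4,2,post); (5,0,post); (8,3,at); (12,1,at); (13,2,at); (14,1,at); (15,2,at); (16,1,at); (17,2,at); (18,0,at)
step 5: rule r1; match: 0->4, 1->0, 2->1, 3->2, 4->18; deleted nodes 18; deleted edges (18,0,at); added nodes 19, 20; added edges (19,1,at); (20,2,at); result: nodes: 0:pl, 1:pl, 2:pl, 3:pl, 4:x1, 5:x2, 8:m, 12:m, 13:m, 14:m, 15:m, 16:m, 17:m, 19:m, 20:m edges: (0,4,pre); (1,5,pre); (4,1,post); (4,2,post); (5,0,post); (8,3,at); (12,1,at); (13,2,at); (14,1,at); (15,2,at); (16,1,at); (17,2,at); (19,1,at); (20,2,at)
final:
nodes: 0:pl, 1:pl, 2:pl, 3:pl, 4:x1, 5:x2, 8:m, 12:m, 13:m, 14:m, 15:m, 16:m, 17:m, 19:m, 20:m
edges: (0,4,pre); (1,5,pre); (4,1,post); (4,2,post); (5,0,post); (8,3,at); (12,1,at); (13,2,at); (14,1,at); (15,2,at); (16,1,at); (17,2,at); (19,1,at); (20,2,at)
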